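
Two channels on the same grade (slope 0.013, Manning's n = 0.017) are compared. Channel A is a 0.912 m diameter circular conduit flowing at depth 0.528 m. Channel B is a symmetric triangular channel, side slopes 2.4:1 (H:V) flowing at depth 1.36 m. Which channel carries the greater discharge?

Channel A: For a circular section of diameter D = 0.912 m at depth y = 0.528 m, the central angle is θ = 2 arccos(1 − 2y/D) = 3.459 rad. Then A = (D²/8)(θ − sin θ) = 0.392 m² and P = Dθ/2 = 1.577 m. Hydraulic radius R = A/P = 0.392/1.577 = 0.2486 m. Q_A = (1/0.017)·0.392·0.2486^(2/3)·√0.013 = 1.039 m³/s.
Channel B: For a triangular section with side slope z = 2.4: A = zy² = 2.4×1.36² = 4.439 m²; P = 2y√(1+z²) = 2×1.36×2.6 = 7.072 m. Hydraulic radius R = A/P = 4.439/7.072 = 0.6277 m. Q_B = (1/0.017)·4.439·0.6277^(2/3)·√0.013 = 21.83 m³/s.
Q_A = 1.039 m³/s vs Q_B = 21.83 m³/s, so channel B carries more.

channel B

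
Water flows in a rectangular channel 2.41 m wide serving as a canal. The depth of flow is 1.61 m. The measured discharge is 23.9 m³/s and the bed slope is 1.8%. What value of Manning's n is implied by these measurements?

n = 0.017

Flow area A = b·y = 2.41 × 1.61 = 3.88 m². Wetted perimeter P = b + 2y = 2.41 + 2×1.61 = 5.63 m.
Hydraulic radius R = A/P = 3.88/5.63 = 0.6892 m.
Rearranging Manning's equation: n = (1/Q) A R^(2/3) S^(1/2) = (1/23.9) × 3.88 × 0.6892^(2/3) × √0.018 = 0.017.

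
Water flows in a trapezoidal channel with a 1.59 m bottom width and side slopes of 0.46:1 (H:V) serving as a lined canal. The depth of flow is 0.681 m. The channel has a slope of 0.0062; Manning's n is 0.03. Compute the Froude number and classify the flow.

With bottom width b = 1.59 m and side slope z = 0.46: A = (b + zy)y = (1.59 + 0.46×0.681)×0.681 = 1.296 m²; P = b + 2y√(1+z²) = 1.59 + 2×0.681×1.101 = 3.089 m.
Hydraulic radius R = A/P = 1.296/3.089 = 0.4196 m.
V = (1/n) R^(2/3) √S = (1/0.03) × 0.4196^(2/3) × √0.0062 = 1.471 m/s. Hydraulic depth D_h = A/T = 1.296/2.217 = 0.5848 m.
Froude number Fr = V/√(g·D_h) = 1.471/√(9.81×0.5848) = 0.614, which is less than 1, so the flow is subcritical.

subcritical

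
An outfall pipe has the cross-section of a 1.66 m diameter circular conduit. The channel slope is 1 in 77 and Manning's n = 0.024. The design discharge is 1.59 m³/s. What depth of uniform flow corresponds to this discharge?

Manning's equation rearranged: A R^(2/3) = nQ / (1·√S) = 0.024 × 1.59 / (√0.01299) = 0.3349.
Try y = 0.525 m: A R^(2/3) = 0.2611 — short.
Try y = 0.73 m: A R^(2/3) = 0.4815 — over.
Try y = 0.599 m: A R^(2/3) = 0.3353 — matches.

y_n = 0.599 m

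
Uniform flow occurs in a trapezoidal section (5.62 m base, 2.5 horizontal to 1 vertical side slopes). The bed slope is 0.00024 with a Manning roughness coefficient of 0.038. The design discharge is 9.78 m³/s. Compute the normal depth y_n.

Manning's equation rearranged: A R^(2/3) = nQ / (1·√S) = 0.038 × 9.78 / (√0.00024) = 23.99.
Trying y = 2.24 m: A R^(2/3) = 31.77 — too large.
Trying y = 1.62 m: A R^(2/3) = 16.61 — too small.
Trying y = 1.95 m: A R^(2/3) = 23.99 — close enough.

y_n = 1.95 m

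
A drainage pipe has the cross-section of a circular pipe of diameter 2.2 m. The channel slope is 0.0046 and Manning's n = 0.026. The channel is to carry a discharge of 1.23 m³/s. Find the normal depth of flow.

Manning's equation rearranged: A R^(2/3) = nQ / (1·√S) = 0.026 × 1.23 / (√0.0046) = 0.4715.
At y = 0.719 m: A R^(2/3) = 0.5892 — over.
At y = 0.44 m: A R^(2/3) = 0.2235 — short.
At y = 0.641 m: A R^(2/3) = 0.4722 — ≈ 0.4715.

y_n = 0.641 m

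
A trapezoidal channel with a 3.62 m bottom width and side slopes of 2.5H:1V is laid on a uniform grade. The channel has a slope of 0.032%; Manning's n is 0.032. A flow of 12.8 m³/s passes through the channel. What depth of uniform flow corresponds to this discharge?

Manning's equation rearranged: A R^(2/3) = nQ / (1·√S) = 0.032 × 12.8 / (√0.00032) = 22.9.
Try y = 2.64 m: A R^(2/3) = 35.55 — too large.
Try y = 1.76 m: A R^(2/3) = 14.84 — too small.
Try y = 2.16 m: A R^(2/3) = 22.94 — ≈ 22.9.

y_n = 2.16 m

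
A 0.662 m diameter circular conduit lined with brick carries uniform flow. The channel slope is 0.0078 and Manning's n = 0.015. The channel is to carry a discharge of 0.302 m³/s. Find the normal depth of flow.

Manning's equation rearranged: A R^(2/3) = nQ / (1·√S) = 0.015 × 0.302 / (√0.0078) = 0.05129.
Try y = 0.365 m: A R^(2/3) = 0.06101 — high.
Try y = 0.329 m: A R^(2/3) = 0.05135 — matches.

y_n = 0.329 m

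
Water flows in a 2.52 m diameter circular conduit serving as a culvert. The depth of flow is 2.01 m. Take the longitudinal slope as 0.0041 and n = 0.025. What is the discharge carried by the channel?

For a circular section of diameter D = 2.52 m at depth y = 2.01 m, the central angle is θ = 2 arccos(1 − 2y/D) = 4.417 rad. Then A = (D²/8)(θ − sin θ) = 4.265 m² and P = Dθ/2 = 5.565 m.
Hydraulic radius R = A/P = 4.265/5.565 = 0.7665 m.
Manning's equation: Q = (1/n) A R^(2/3) S^(1/2) = (1/0.025) × 4.265 × 0.7665^(2/3) × 0.0041^(1/2) = 9.15 m³/s.

Q = 9.15 m³/s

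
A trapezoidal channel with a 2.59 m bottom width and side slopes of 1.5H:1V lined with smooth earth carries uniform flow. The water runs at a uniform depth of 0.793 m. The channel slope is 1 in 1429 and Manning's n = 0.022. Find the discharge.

With bottom width b = 2.59 m and side slope z = 1.5: A = (b + zy)y = (2.59 + 1.5×0.793)×0.793 = 2.997 m²; P = b + 2y√(1+z²) = 2.59 + 2×0.793×1.803 = 5.449 m.
Hydraulic radius R = A/P = 2.997/5.449 = 0.55 m.
Manning's equation: Q = (1/n) A R^(2/3) S^(1/2) = (1/0.022) × 2.997 × 0.55^(2/3) × 0.0006998^(1/2) = 2.42 m³/s.

Q = 2.42 m³/s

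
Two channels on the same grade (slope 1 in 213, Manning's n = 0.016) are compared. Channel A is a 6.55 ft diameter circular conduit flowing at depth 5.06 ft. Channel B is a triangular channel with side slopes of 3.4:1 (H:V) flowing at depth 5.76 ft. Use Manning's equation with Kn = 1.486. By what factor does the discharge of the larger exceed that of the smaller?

5.03

Channel A: For a circular section of diameter D = 6.55 ft at depth y = 5.06 ft, the central angle is θ = 2 arccos(1 − 2y/D) = 4.294 rad. Then A = (D²/8)(θ − sin θ) = 27.93 ft² and P = Dθ/2 = 14.06 ft. Hydraulic radius R = A/P = 27.93/14.06 = 1.986 ft. Q_A = (1.486/0.016)·27.93·1.986^(2/3)·√0.004695 = 280.8 ft³/s.
Channel B: For a triangular section with side slope z = 3.4: A = zy² = 3.4×5.76² = 112.8 ft²; P = 2y√(1+z²) = 2×5.76×3.544 = 40.83 ft. Hydraulic radius R = A/P = 112.8/40.83 = 2.763 ft. Q_B = (1.486/0.016)·112.8·2.763^(2/3)·√0.004695 = 1413 ft³/s.
The larger discharge is 1413 ft³/s and the smaller is 280.8 ft³/s; the ratio is 5.03.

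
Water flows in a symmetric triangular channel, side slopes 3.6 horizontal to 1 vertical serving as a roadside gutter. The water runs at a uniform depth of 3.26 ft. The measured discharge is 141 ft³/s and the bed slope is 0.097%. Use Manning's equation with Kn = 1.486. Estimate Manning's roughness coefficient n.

For a triangular section with side slope z = 3.6: A = zy² = 3.6×3.26² = 38.26 ft²; P = 2y√(1+z²) = 2×3.26×3.736 = 24.36 ft.
Hydraulic radius R = A/P = 38.26/24.36 = 1.571 ft.
Rearranging Manning's equation: n = (1.486/Q) A R^(2/3) S^(1/2) = (1.486/141) × 38.26 × 1.571^(2/3) × √0.00097 = 0.017.

n = 0.017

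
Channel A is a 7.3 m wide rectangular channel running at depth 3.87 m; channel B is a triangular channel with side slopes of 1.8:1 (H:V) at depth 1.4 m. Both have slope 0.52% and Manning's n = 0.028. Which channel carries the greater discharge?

channel A

Channel A: Flow area A = b·y = 7.3 × 3.87 = 28.25 m². Wetted perimeter P = b + 2y = 7.3 + 2×3.87 = 15.04 m. Hydraulic radius R = A/P = 28.25/15.04 = 1.878 m. Q_A = (1/0.028)·28.25·1.878^(2/3)·√0.0052 = 110.8 m³/s.
Channel B: For a triangular section with side slope z = 1.8: A = zy² = 1.8×1.4² = 3.528 m²; P = 2y√(1+z²) = 2×1.4×2.059 = 5.766 m. Hydraulic radius R = A/P = 3.528/5.766 = 0.6119 m. Q_B = (1/0.028)·3.528·0.6119^(2/3)·√0.0052 = 6.549 m³/s.
Q_A = 110.8 m³/s vs Q_B = 6.549 m³/s, so channel A carries more.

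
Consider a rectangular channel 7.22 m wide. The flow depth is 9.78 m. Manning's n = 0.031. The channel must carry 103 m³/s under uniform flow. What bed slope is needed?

Flow area A = b·y = 7.22 × 9.78 = 70.61 m². Wetted perimeter P = b + 2y = 7.22 + 2×9.78 = 26.78 m.
Hydraulic radius R = A/P = 70.61/26.78 = 2.637 m.
From Manning's equation, S = [nQ / (1 A R^(2/3))]² = [0.031 × 103 / (1 × 70.61 × 2.637^(2/3))]² = 0.000561.

S = 0.000561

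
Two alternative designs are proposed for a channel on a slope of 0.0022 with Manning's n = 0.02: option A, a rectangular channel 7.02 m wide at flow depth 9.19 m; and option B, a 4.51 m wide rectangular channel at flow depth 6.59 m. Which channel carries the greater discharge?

channel A

Channel A: Flow area A = b·y = 7.02 × 9.19 = 64.51 m². Wetted perimeter P = b + 2y = 7.02 + 2×9.19 = 25.4 m. Hydraulic radius R = A/P = 64.51/25.4 = 2.54 m. Q_A = (1/0.02)·64.51·2.54^(2/3)·√0.0022 = 281.7 m³/s.
Channel B: Flow area A = b·y = 4.51 × 6.59 = 29.72 m². Wetted perimeter P = b + 2y = 4.51 + 2×6.59 = 17.69 m. Hydraulic radius R = A/P = 29.72/17.69 = 1.68 m. Q_B = (1/0.02)·29.72·1.68^(2/3)·√0.0022 = 98.51 m³/s.
Q_A = 281.7 m³/s vs Q_B = 98.51 m³/s, so channel A carries more.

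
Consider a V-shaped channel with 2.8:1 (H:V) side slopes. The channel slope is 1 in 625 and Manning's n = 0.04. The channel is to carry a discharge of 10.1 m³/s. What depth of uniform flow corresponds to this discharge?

Manning's equation rearranged: A R^(2/3) = nQ / (1·√S) = 0.04 × 10.1 / (√0.0016) = 10.1.
At y = 2.27 m: A R^(2/3) = 15.08 — too large.
At y = 1.62 m: A R^(2/3) = 6.135 — too small.
At y = 1.95 m: A R^(2/3) = 10.06 — matches.

y_n = 1.95 m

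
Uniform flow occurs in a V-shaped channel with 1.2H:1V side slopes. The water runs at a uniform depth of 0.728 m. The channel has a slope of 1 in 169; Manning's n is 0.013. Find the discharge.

For a triangular section with side slope z = 1.2: A = zy² = 1.2×0.728² = 0.636 m²; P = 2y√(1+z²) = 2×0.728×1.562 = 2.274 m.
Hydraulic radius R = A/P = 0.636/2.274 = 0.2796 m.
Manning's equation: Q = (1/n) A R^(2/3) S^(1/2) = (1/0.013) × 0.636 × 0.2796^(2/3) × 0.005917^(1/2) = 1.61 m³/s.

Q = 1.61 m³/s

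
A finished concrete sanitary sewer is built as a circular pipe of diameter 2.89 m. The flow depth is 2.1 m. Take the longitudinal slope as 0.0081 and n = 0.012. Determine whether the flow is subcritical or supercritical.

For a circular section of diameter D = 2.89 m at depth y = 2.1 m, the central angle is θ = 2 arccos(1 − 2y/D) = 4.082 rad. Then A = (D²/8)(θ − sin θ) = 5.106 m² and P = Dθ/2 = 5.899 m.
Hydraulic radius R = A/P = 5.106/5.899 = 0.8655 m.
V = (1/n) R^(2/3) √S = (1/0.012) × 0.8655^(2/3) × √0.0081 = 6.812 m/s. Hydraulic depth D_h = A/T = 5.106/2.576 = 1.982 m.
Froude number Fr = V/√(g·D_h) = 6.812/√(9.81×1.982) = 1.54, which is greater than 1, so the flow is supercritical.

supercritical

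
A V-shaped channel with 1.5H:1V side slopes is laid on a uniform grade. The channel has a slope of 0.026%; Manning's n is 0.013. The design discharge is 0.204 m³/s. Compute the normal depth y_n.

Manning's equation rearranged: A R^(2/3) = nQ / (1·√S) = 0.013 × 0.204 / (√0.00026) = 0.1645.
Try y = 0.468 m: A R^(2/3) = 0.1104 — too small.
Try y = 0.544 m: A R^(2/3) = 0.1649 — ≈ 0.1645.

y_n = 0.544 m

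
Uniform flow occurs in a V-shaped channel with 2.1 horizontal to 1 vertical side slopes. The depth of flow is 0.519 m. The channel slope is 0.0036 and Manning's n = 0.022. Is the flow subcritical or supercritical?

For a triangular section with side slope z = 2.1: A = zy² = 2.1×0.519² = 0.5657 m²; P = 2y√(1+z²) = 2×0.519×2.326 = 2.414 m.
Hydraulic radius R = A/P = 0.5657/2.414 = 0.2343 m.
V = (1/n) R^(2/3) √S = (1/0.022) × 0.2343^(2/3) × √0.0036 = 1.036 m/s. Hydraulic depth D_h = A/T = 0.5657/2.18 = 0.2595 m.
Froude number Fr = V/√(g·D_h) = 1.036/√(9.81×0.2595) = 0.65, which is less than 1, so the flow is subcritical.

subcritical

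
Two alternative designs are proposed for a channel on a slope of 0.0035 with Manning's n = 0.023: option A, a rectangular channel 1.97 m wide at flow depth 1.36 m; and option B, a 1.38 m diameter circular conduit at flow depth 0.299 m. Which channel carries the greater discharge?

Channel A: Flow area A = b·y = 1.97 × 1.36 = 2.679 m². Wetted perimeter P = b + 2y = 1.97 + 2×1.36 = 4.69 m. Hydraulic radius R = A/P = 2.679/4.69 = 0.5713 m. Q_A = (1/0.023)·2.679·0.5713^(2/3)·√0.0035 = 4.745 m³/s.
Channel B: For a circular section of diameter D = 1.38 m at depth y = 0.299 m, the central angle is θ = 2 arccos(1 − 2y/D) = 1.937 rad. Then A = (D²/8)(θ − sin θ) = 0.2387 m² and P = Dθ/2 = 1.336 m. Hydraulic radius R = A/P = 0.2387/1.336 = 0.1787 m. Q_B = (1/0.023)·0.2387·0.1787^(2/3)·√0.0035 = 0.1948 m³/s.
Q_A = 4.745 m³/s vs Q_B = 0.1948 m³/s, so channel A carries more.

channel A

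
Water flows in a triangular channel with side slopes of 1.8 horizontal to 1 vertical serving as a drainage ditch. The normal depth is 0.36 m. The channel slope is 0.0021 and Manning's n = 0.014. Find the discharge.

Q = 0.223 m³/s

For a triangular section with side slope z = 1.8: A = zy² = 1.8×0.36² = 0.2333 m²; P = 2y√(1+z²) = 2×0.36×2.059 = 1.483 m.
Hydraulic radius R = A/P = 0.2333/1.483 = 0.1573 m.
Manning's equation: Q = (1/n) A R^(2/3) S^(1/2) = (1/0.014) × 0.2333 × 0.1573^(2/3) × 0.0021^(1/2) = 0.223 m³/s.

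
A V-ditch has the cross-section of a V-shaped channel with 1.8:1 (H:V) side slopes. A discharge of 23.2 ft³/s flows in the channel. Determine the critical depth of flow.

y_c = 1.59 ft

At critical depth, Q² T / (g A³) = 1, i.e. A³/T = Q²/g = 23.2²/32.2 = 16.72.
Trying y = 1.87 ft: A³/T = 37.04 — over.
Trying y = 1.18 ft: A³/T = 3.706 — short.
Trying y = 1.59 ft: A³/T = 16.46 — ≈ 16.72.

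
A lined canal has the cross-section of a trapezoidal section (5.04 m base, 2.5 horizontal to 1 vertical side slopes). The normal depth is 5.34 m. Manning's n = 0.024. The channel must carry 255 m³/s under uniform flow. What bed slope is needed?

With bottom width b = 5.04 m and side slope z = 2.5: A = (b + zy)y = (5.04 + 2.5×5.34)×5.34 = 98.2 m²; P = b + 2y√(1+z²) = 5.04 + 2×5.34×2.693 = 33.8 m.
Hydraulic radius R = A/P = 98.2/33.8 = 2.906 m.
From Manning's equation, S = [nQ / (1 A R^(2/3))]² = [0.024 × 255 / (1 × 98.2 × 2.906^(2/3))]² = 0.000937.

S = 0.000937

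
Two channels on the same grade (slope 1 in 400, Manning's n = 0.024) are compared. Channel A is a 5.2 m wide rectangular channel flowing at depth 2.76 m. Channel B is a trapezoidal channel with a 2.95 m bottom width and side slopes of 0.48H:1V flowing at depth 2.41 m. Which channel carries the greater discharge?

channel A

Channel A: Flow area A = b·y = 5.2 × 2.76 = 14.35 m². Wetted perimeter P = b + 2y = 5.2 + 2×2.76 = 10.72 m. Hydraulic radius R = A/P = 14.35/10.72 = 1.339 m. Q_A = (1/0.024)·14.35·1.339^(2/3)·√0.0025 = 36.32 m³/s.
Channel B: With bottom width b = 2.95 m and side slope z = 0.48: A = (b + zy)y = (2.95 + 0.48×2.41)×2.41 = 9.897 m²; P = b + 2y√(1+z²) = 2.95 + 2×2.41×1.109 = 8.297 m. Hydraulic radius R = A/P = 9.897/8.297 = 1.193 m. Q_B = (1/0.024)·9.897·1.193^(2/3)·√0.0025 = 23.19 m³/s.
Q_A = 36.32 m³/s vs Q_B = 23.19 m³/s, so channel A carries more.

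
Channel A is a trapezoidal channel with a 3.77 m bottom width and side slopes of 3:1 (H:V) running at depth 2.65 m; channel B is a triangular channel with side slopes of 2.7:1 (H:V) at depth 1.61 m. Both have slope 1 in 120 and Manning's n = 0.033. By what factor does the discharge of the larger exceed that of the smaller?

Channel A: With bottom width b = 3.77 m and side slope z = 3: A = (b + zy)y = (3.77 + 3×2.65)×2.65 = 31.06 m²; P = b + 2y√(1+z²) = 3.77 + 2×2.65×3.162 = 20.53 m. Hydraulic radius R = A/P = 31.06/20.53 = 1.513 m. Q_A = (1/0.033)·31.06·1.513^(2/3)·√0.008333 = 113.2 m³/s.
Channel B: For a triangular section with side slope z = 2.7: A = zy² = 2.7×1.61² = 6.999 m²; P = 2y√(1+z²) = 2×1.61×2.879 = 9.271 m. Hydraulic radius R = A/P = 6.999/9.271 = 0.7549 m. Q_B = (1/0.033)·6.999·0.7549^(2/3)·√0.008333 = 16.05 m³/s.
The larger discharge is 113.2 m³/s and the smaller is 16.05 m³/s; the ratio is 7.05.

7.05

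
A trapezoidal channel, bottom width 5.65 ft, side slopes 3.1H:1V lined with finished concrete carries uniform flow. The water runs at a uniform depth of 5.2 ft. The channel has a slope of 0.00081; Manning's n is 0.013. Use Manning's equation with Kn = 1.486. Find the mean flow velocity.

V = 6.56 ft/s

With bottom width b = 5.65 ft and side slope z = 3.1: A = (b + zy)y = (5.65 + 3.1×5.2)×5.2 = 113.2 ft²; P = b + 2y√(1+z²) = 5.65 + 2×5.2×3.257 = 39.53 ft.
Hydraulic radius R = A/P = 113.2/39.53 = 2.864 ft.
From Manning's equation, V = (1.486/n) R^(2/3) S^(1/2) = (1.486/0.013) × 2.864^(2/3) × 0.00081^(1/2) = 6.56 ft/s.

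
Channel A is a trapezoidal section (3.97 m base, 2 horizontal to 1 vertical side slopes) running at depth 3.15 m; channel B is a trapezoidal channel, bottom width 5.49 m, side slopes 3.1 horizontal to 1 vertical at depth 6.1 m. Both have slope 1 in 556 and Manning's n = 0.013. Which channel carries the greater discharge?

channel B

Channel A: With bottom width b = 3.97 m and side slope z = 2: A = (b + zy)y = (3.97 + 2×3.15)×3.15 = 32.35 m²; P = b + 2y√(1+z²) = 3.97 + 2×3.15×2.236 = 18.06 m. Hydraulic radius R = A/P = 32.35/18.06 = 1.792 m. Q_A = (1/0.013)·32.35·1.792^(2/3)·√0.001799 = 155.7 m³/s.
Channel B: With bottom width b = 5.49 m and side slope z = 3.1: A = (b + zy)y = (5.49 + 3.1×6.1)×6.1 = 148.8 m²; P = b + 2y√(1+z²) = 5.49 + 2×6.1×3.257 = 45.23 m. Hydraulic radius R = A/P = 148.8/45.23 = 3.291 m. Q_B = (1/0.013)·148.8·3.291^(2/3)·√0.001799 = 1074 m³/s.
Q_A = 155.7 m³/s vs Q_B = 1074 m³/s, so channel B carries more.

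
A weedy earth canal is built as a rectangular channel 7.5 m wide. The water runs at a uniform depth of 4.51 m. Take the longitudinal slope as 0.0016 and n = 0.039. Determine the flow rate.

Q = 55.9 m³/s

Flow area A = b·y = 7.5 × 4.51 = 33.82 m². Wetted perimeter P = b + 2y = 7.5 + 2×4.51 = 16.52 m.
Hydraulic radius R = A/P = 33.82/16.52 = 2.048 m.
Manning's equation: Q = (1/n) A R^(2/3) S^(1/2) = (1/0.039) × 33.82 × 2.048^(2/3) × 0.0016^(1/2) = 55.9 m³/s.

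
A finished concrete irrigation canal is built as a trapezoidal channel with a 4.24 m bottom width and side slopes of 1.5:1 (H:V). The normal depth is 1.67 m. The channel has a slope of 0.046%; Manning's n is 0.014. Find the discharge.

Q = 18.4 m³/s

With bottom width b = 4.24 m and side slope z = 1.5: A = (b + zy)y = (4.24 + 1.5×1.67)×1.67 = 11.26 m²; P = b + 2y√(1+z²) = 4.24 + 2×1.67×1.803 = 10.26 m.
Hydraulic radius R = A/P = 11.26/10.26 = 1.098 m.
Manning's equation: Q = (1/n) A R^(2/3) S^(1/2) = (1/0.014) × 11.26 × 1.098^(2/3) × 0.00046^(1/2) = 18.4 m³/s.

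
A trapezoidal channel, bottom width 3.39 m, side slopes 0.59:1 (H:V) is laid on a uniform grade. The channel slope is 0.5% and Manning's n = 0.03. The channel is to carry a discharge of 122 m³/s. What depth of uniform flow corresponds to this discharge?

y_n = 4.98 m

Manning's equation rearranged: A R^(2/3) = nQ / (1·√S) = 0.03 × 122 / (√0.005) = 51.76.
Trying y = 5.49 m: A R^(2/3) = 62.58 — high.
Trying y = 3.55 m: A R^(2/3) = 27.45 — low.
Trying y = 4.98 m: A R^(2/3) = 51.8 — close enough.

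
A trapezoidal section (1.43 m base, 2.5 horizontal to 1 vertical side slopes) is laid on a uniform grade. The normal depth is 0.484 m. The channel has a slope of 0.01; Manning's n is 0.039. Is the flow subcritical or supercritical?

subcritical

With bottom width b = 1.43 m and side slope z = 2.5: A = (b + zy)y = (1.43 + 2.5×0.484)×0.484 = 1.278 m²; P = b + 2y√(1+z²) = 1.43 + 2×0.484×2.693 = 4.036 m.
Hydraulic radius R = A/P = 1.278/4.036 = 0.3166 m.
V = (1/n) R^(2/3) √S = (1/0.039) × 0.3166^(2/3) × √0.01 = 1.191 m/s. Hydraulic depth D_h = A/T = 1.278/3.85 = 0.3319 m.
Froude number Fr = V/√(g·D_h) = 1.191/√(9.81×0.3319) = 0.66, which is less than 1, so the flow is subcritical.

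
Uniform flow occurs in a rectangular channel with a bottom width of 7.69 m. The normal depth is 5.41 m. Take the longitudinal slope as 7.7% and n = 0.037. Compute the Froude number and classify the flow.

supercritical

Flow area A = b·y = 7.69 × 5.41 = 41.6 m². Wetted perimeter P = b + 2y = 7.69 + 2×5.41 = 18.51 m.
Hydraulic radius R = A/P = 41.6/18.51 = 2.248 m.
V = (1/n) R^(2/3) √S = (1/0.037) × 2.248^(2/3) × √0.077 = 12.87 m/s. Hydraulic depth D_h = A/T = 41.6/7.69 = 5.41 m.
Froude number Fr = V/√(g·D_h) = 12.87/√(9.81×5.41) = 1.77, which is greater than 1, so the flow is supercritical.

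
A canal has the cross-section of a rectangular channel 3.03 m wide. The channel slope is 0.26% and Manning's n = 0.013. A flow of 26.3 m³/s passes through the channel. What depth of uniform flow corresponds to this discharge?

y_n = 2.34 m

Manning's equation rearranged: A R^(2/3) = nQ / (1·√S) = 0.013 × 26.3 / (√0.0026) = 6.705.
Trying y = 2 m: A R^(2/3) = 5.489 — short.
Trying y = 2.34 m: A R^(2/3) = 6.705 — ≈ 6.705.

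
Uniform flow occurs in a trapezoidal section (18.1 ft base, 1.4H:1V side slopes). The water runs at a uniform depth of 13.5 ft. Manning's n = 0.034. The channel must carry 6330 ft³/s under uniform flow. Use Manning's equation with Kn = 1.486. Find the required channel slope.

With bottom width b = 18.1 ft and side slope z = 1.4: A = (b + zy)y = (18.1 + 1.4×13.5)×13.5 = 499.5 ft²; P = b + 2y√(1+z²) = 18.1 + 2×13.5×1.72 = 64.55 ft.
Hydraulic radius R = A/P = 499.5/64.55 = 7.738 ft.
From Manning's equation, S = [nQ / (1.486 A R^(2/3))]² = [0.034 × 6330 / (1.486 × 499.5 × 7.738^(2/3))]² = 0.00549.

S = 0.00549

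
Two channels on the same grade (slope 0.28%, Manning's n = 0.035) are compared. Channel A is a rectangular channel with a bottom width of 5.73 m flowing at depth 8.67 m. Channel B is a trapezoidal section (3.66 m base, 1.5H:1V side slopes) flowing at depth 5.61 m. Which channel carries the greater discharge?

channel B

Channel A: Flow area A = b·y = 5.73 × 8.67 = 49.68 m². Wetted perimeter P = b + 2y = 5.73 + 2×8.67 = 23.07 m. Hydraulic radius R = A/P = 49.68/23.07 = 2.153 m. Q_A = (1/0.035)·49.68·2.153^(2/3)·√0.0028 = 125.2 m³/s.
Channel B: With bottom width b = 3.66 m and side slope z = 1.5: A = (b + zy)y = (3.66 + 1.5×5.61)×5.61 = 67.74 m²; P = b + 2y√(1+z²) = 3.66 + 2×5.61×1.803 = 23.89 m. Hydraulic radius R = A/P = 67.74/23.89 = 2.836 m. Q_B = (1/0.035)·67.74·2.836^(2/3)·√0.0028 = 205.2 m³/s.
Q_A = 125.2 m³/s vs Q_B = 205.2 m³/s, so channel B carries more.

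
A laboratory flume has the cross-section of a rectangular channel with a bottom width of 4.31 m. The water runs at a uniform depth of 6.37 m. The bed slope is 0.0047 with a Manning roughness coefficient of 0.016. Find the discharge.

Q = 162 m³/s

Flow area A = b·y = 4.31 × 6.37 = 27.45 m². Wetted perimeter P = b + 2y = 4.31 + 2×6.37 = 17.05 m.
Hydraulic radius R = A/P = 27.45/17.05 = 1.61 m.
Manning's equation: Q = (1/n) A R^(2/3) S^(1/2) = (1/0.016) × 27.45 × 1.61^(2/3) × 0.0047^(1/2) = 162 m³/s.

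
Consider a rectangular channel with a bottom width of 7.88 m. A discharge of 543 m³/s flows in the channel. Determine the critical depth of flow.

y_c = 7.85 m

For a rectangular channel, critical depth y_c = (q²/g)^(1/3) where q = Q/b = 543/7.88 = 68.91 m²/s.
So y_c = (68.91²/9.81)^(1/3) = 7.85 m.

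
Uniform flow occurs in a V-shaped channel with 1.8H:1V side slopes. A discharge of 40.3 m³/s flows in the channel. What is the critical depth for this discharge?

At critical depth, Q² T / (g A³) = 1, i.e. A³/T = Q²/g = 40.3²/9.81 = 165.6.
Try y = 1.79 m: A³/T = 29.77 — low.
Try y = 2.52 m: A³/T = 164.6 — close enough.

y_c = 2.52 m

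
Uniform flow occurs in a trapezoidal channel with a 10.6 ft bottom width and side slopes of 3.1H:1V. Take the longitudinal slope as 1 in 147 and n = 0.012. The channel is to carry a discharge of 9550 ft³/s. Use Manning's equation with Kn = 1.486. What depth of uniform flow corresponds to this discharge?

y_n = 8.69 ft

Manning's equation rearranged: A R^(2/3) = nQ / (1.486·√S) = 0.012 × 9550 / (1.486 × √0.006803) = 935.
Try y = 5.92 ft: A R^(2/3) = 394.1 — too small.
Try y = 9.48 ft: A R^(2/3) = 1144 — too large.
Try y = 8.69 ft: A R^(2/3) = 935.1 — close enough.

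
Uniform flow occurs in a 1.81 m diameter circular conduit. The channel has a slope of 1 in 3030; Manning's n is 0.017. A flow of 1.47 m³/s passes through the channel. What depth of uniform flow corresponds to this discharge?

y_n = 1.35 m

Manning's equation rearranged: A R^(2/3) = nQ / (1·√S) = 0.017 × 1.47 / (√0.00033) = 1.376.
Try y = 1.54 m: A R^(2/3) = 1.564 — over.
Try y = 1.19 m: A R^(2/3) = 1.166 — short.
Try y = 1.35 m: A R^(2/3) = 1.374 — close enough.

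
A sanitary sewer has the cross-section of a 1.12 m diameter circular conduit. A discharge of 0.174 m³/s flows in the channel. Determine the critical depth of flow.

At critical depth, Q² T / (g A³) = 1, i.e. A³/T = Q²/g = 0.174²/9.81 = 0.003086.
Trying y = 0.187 m: A³/T = 0.001517 — short.
Trying y = 0.286 m: A³/T = 0.008001 — over.
Trying y = 0.224 m: A³/T = 0.00308 — matches.

y_c = 0.224 m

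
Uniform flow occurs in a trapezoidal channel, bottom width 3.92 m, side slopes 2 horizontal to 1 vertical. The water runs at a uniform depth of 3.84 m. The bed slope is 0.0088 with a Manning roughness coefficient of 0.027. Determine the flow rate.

With bottom width b = 3.92 m and side slope z = 2: A = (b + zy)y = (3.92 + 2×3.84)×3.84 = 44.54 m²; P = b + 2y√(1+z²) = 3.92 + 2×3.84×2.236 = 21.09 m.
Hydraulic radius R = A/P = 44.54/21.09 = 2.112 m.
Manning's equation: Q = (1/n) A R^(2/3) S^(1/2) = (1/0.027) × 44.54 × 2.112^(2/3) × 0.0088^(1/2) = 255 m³/s.

Q = 255 m³/s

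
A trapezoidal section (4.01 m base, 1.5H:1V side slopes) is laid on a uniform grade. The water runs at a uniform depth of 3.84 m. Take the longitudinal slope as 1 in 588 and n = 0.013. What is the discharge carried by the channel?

Q = 195 m³/s

With bottom width b = 4.01 m and side slope z = 1.5: A = (b + zy)y = (4.01 + 1.5×3.84)×3.84 = 37.52 m²; P = b + 2y√(1+z²) = 4.01 + 2×3.84×1.803 = 17.86 m.
Hydraulic radius R = A/P = 37.52/17.86 = 2.101 m.
Manning's equation: Q = (1/n) A R^(2/3) S^(1/2) = (1/0.013) × 37.52 × 2.101^(2/3) × 0.001701^(1/2) = 195 m³/s.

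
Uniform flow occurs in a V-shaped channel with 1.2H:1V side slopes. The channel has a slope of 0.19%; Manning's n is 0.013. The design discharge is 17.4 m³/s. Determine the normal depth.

y_n = 2.2 m

Manning's equation rearranged: A R^(2/3) = nQ / (1·√S) = 0.013 × 17.4 / (√0.0019) = 5.189.
Try y = 1.95 m: A R^(2/3) = 3.763 — low.
Try y = 2.74 m: A R^(2/3) = 9.322 — high.
Try y = 2.2 m: A R^(2/3) = 5.191 — close enough.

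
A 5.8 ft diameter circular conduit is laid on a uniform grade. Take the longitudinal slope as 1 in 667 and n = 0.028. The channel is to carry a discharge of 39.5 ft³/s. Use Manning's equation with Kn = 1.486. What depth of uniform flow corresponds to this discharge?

y_n = 3.13 ft

Manning's equation rearranged: A R^(2/3) = nQ / (1.486·√S) = 0.028 × 39.5 / (1.486 × √0.001499) = 19.22.
At y = 2.5 ft: A R^(2/3) = 13.06 — short.
At y = 3.8 ft: A R^(2/3) = 25.89 — over.
At y = 3.13 ft: A R^(2/3) = 19.22 — close enough.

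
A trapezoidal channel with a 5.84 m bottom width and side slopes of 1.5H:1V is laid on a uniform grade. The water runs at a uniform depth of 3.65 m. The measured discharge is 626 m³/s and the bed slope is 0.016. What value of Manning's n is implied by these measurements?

With bottom width b = 5.84 m and side slope z = 1.5: A = (b + zy)y = (5.84 + 1.5×3.65)×3.65 = 41.3 m²; P = b + 2y√(1+z²) = 5.84 + 2×3.65×1.803 = 19 m.
Hydraulic radius R = A/P = 41.3/19 = 2.174 m.
Rearranging Manning's equation: n = (1/Q) A R^(2/3) S^(1/2) = (1/626) × 41.3 × 2.174^(2/3) × √0.016 = 0.014.

n = 0.014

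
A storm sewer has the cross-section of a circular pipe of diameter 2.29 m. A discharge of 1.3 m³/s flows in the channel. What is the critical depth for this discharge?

y_c = 0.514 m

At critical depth, Q² T / (g A³) = 1, i.e. A³/T = Q²/g = 1.3²/9.81 = 0.1723.
Try y = 0.408 m: A³/T = 0.06995 — low.
Try y = 0.514 m: A³/T = 0.1729 — ≈ 0.1723.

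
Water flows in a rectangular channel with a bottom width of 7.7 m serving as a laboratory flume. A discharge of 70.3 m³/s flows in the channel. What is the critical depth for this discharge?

For a rectangular channel, critical depth y_c = (q²/g)^(1/3) where q = Q/b = 70.3/7.7 = 9.13 m²/s.
So y_c = (9.13²/9.81)^(1/3) = 2.04 m.

y_c = 2.04 m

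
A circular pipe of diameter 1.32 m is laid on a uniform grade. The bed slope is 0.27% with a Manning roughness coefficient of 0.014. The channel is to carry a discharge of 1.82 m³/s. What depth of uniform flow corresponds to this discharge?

y_n = 0.853 m

Manning's equation rearranged: A R^(2/3) = nQ / (1·√S) = 0.014 × 1.82 / (√0.0027) = 0.4904.
Trying y = 0.692 m: A R^(2/3) = 0.3538 — short.
Trying y = 0.853 m: A R^(2/3) = 0.4902 — ≈ 0.4904.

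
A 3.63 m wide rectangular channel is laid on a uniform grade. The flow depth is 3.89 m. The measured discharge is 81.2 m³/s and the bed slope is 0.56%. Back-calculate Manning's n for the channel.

Flow area A = b·y = 3.63 × 3.89 = 14.12 m². Wetted perimeter P = b + 2y = 3.63 + 2×3.89 = 11.41 m.
Hydraulic radius R = A/P = 14.12/11.41 = 1.238 m.
Rearranging Manning's equation: n = (1/Q) A R^(2/3) S^(1/2) = (1/81.2) × 14.12 × 1.238^(2/3) × √0.0056 = 0.015.

n = 0.015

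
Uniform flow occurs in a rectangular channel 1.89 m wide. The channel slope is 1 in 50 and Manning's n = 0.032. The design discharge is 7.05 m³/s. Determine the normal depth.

y_n = 1.27 m

Manning's equation rearranged: A R^(2/3) = nQ / (1·√S) = 0.032 × 7.05 / (√0.02) = 1.595.
At y = 1.1 m: A R^(2/3) = 1.324 — low.
At y = 1.47 m: A R^(2/3) = 1.922 — high.
At y = 1.27 m: A R^(2/3) = 1.595 — ≈ 1.595.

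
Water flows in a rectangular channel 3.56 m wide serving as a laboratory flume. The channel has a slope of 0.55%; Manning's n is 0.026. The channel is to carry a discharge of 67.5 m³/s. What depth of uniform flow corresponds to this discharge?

Manning's equation rearranged: A R^(2/3) = nQ / (1·√S) = 0.026 × 67.5 / (√0.0055) = 23.66.
Try y = 4.81 m: A R^(2/3) = 20.39 — too small.
Try y = 6.64 m: A R^(2/3) = 29.63 — too large.
Try y = 5.46 m: A R^(2/3) = 23.65 — ≈ 23.66.

y_n = 5.46 m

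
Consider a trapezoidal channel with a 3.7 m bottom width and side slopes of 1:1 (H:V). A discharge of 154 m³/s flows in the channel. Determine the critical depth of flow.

y_c = 3.97 m

At critical depth, Q² T / (g A³) = 1, i.e. A³/T = Q²/g = 154²/9.81 = 2418.
At y = 4.44 m: A³/T = 3753 — over.
At y = 3.97 m: A³/T = 2426 — ≈ 2418.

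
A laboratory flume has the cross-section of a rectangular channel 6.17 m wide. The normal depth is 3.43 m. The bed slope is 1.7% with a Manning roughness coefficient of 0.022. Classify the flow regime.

supercritical

Flow area A = b·y = 6.17 × 3.43 = 21.16 m². Wetted perimeter P = b + 2y = 6.17 + 2×3.43 = 13.03 m.
Hydraulic radius R = A/P = 21.16/13.03 = 1.624 m.
V = (1/n) R^(2/3) √S = (1/0.022) × 1.624^(2/3) × √0.017 = 8.189 m/s. Hydraulic depth D_h = A/T = 21.16/6.17 = 3.43 m.
Froude number Fr = V/√(g·D_h) = 8.189/√(9.81×3.43) = 1.41, which is greater than 1, so the flow is supercritical.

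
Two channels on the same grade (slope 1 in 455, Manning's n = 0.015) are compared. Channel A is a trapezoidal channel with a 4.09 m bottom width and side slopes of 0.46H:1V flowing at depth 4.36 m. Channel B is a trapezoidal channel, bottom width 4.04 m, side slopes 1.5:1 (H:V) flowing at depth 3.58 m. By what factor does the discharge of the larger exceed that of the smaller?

Channel A: With bottom width b = 4.09 m and side slope z = 0.46: A = (b + zy)y = (4.09 + 0.46×4.36)×4.36 = 26.58 m²; P = b + 2y√(1+z²) = 4.09 + 2×4.36×1.101 = 13.69 m. Hydraulic radius R = A/P = 26.58/13.69 = 1.942 m. Q_A = (1/0.015)·26.58·1.942^(2/3)·√0.002198 = 129.3 m³/s.
Channel B: With bottom width b = 4.04 m and side slope z = 1.5: A = (b + zy)y = (4.04 + 1.5×3.58)×3.58 = 33.69 m²; P = b + 2y√(1+z²) = 4.04 + 2×3.58×1.803 = 16.95 m. Hydraulic radius R = A/P = 33.69/16.95 = 1.988 m. Q_B = (1/0.015)·33.69·1.988^(2/3)·√0.002198 = 166.4 m³/s.
The larger discharge is 166.4 m³/s and the smaller is 129.3 m³/s; the ratio is 1.29.

1.29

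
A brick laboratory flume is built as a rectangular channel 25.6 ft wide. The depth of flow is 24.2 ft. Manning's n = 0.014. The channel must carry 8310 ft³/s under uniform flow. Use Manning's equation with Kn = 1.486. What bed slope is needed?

Flow area A = b·y = 25.6 × 24.2 = 619.5 ft². Wetted perimeter P = b + 2y = 25.6 + 2×24.2 = 74 ft.
Hydraulic radius R = A/P = 619.5/74 = 8.372 ft.
From Manning's equation, S = [nQ / (1.486 A R^(2/3))]² = [0.014 × 8310 / (1.486 × 619.5 × 8.372^(2/3))]² = 0.000939.

S = 0.000939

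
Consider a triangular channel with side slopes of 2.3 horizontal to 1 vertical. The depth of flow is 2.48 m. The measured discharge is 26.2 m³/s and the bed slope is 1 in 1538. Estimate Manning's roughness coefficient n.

For a triangular section with side slope z = 2.3: A = zy² = 2.3×2.48² = 14.15 m²; P = 2y√(1+z²) = 2×2.48×2.508 = 12.44 m.
Hydraulic radius R = A/P = 14.15/12.44 = 1.137 m.
Rearranging Manning's equation: n = (1/Q) A R^(2/3) S^(1/2) = (1/26.2) × 14.15 × 1.137^(2/3) × √0.0006502 = 0.015.

n = 0.015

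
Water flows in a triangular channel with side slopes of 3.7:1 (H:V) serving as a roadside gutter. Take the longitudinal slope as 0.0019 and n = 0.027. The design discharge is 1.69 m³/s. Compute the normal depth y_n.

y_n = 0.747 m

Manning's equation rearranged: A R^(2/3) = nQ / (1·√S) = 0.027 × 1.69 / (√0.0019) = 1.047.
Trying y = 0.882 m: A R^(2/3) = 1.629 — too large.
Trying y = 0.627 m: A R^(2/3) = 0.6557 — too small.
Trying y = 0.747 m: A R^(2/3) = 1.046 — matches.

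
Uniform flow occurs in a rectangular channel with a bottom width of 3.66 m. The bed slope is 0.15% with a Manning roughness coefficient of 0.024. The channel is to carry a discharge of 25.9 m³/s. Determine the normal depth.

y_n = 3.81 m

Manning's equation rearranged: A R^(2/3) = nQ / (1·√S) = 0.024 × 25.9 / (√0.0015) = 16.05.
Try y = 3.02 m: A R^(2/3) = 12.06 — low.
Try y = 4.66 m: A R^(2/3) = 20.46 — high.
Try y = 3.81 m: A R^(2/3) = 16.06 — ≈ 16.05.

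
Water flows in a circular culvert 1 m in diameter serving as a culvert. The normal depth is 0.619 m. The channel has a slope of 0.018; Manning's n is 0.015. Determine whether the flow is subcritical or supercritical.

supercritical

For a circular section of diameter D = 1 m at depth y = 0.619 m, the central angle is θ = 2 arccos(1 − 2y/D) = 3.622 rad. Then A = (D²/8)(θ − sin θ) = 0.5106 m² and P = Dθ/2 = 1.811 m.
Hydraulic radius R = A/P = 0.5106/1.811 = 0.2819 m.
V = (1/n) R^(2/3) √S = (1/0.015) × 0.2819^(2/3) × √0.018 = 3.845 m/s. Hydraulic depth D_h = A/T = 0.5106/0.9713 = 0.5257 m.
Froude number Fr = V/√(g·D_h) = 3.845/√(9.81×0.5257) = 1.69, which is greater than 1, so the flow is supercritical.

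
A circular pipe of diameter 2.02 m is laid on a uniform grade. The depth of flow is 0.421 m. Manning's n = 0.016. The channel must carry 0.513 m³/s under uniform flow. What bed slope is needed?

S = 0.0018

For a circular section of diameter D = 2.02 m at depth y = 0.421 m, the central angle is θ = 2 arccos(1 − 2y/D) = 1.896 rad. Then A = (D²/8)(θ − sin θ) = 0.484 m² and P = Dθ/2 = 1.915 m.
Hydraulic radius R = A/P = 0.484/1.915 = 0.2527 m.
From Manning's equation, S = [nQ / (1 A R^(2/3))]² = [0.016 × 0.513 / (1 × 0.484 × 0.2527^(2/3))]² = 0.0018.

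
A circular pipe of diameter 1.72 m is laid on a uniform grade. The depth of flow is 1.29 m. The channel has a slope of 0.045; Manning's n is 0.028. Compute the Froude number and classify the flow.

supercritical

For a circular section of diameter D = 1.72 m at depth y = 1.29 m, the central angle is θ = 2 arccos(1 − 2y/D) = 4.189 rad. Then A = (D²/8)(θ − sin θ) = 1.869 m² and P = Dθ/2 = 3.602 m.
Hydraulic radius R = A/P = 1.869/3.602 = 0.5189 m.
V = (1/n) R^(2/3) √S = (1/0.028) × 0.5189^(2/3) × √0.045 = 4.892 m/s. Hydraulic depth D_h = A/T = 1.869/1.49 = 1.255 m.
Froude number Fr = V/√(g·D_h) = 4.892/√(9.81×1.255) = 1.39, which is greater than 1, so the flow is supercritical.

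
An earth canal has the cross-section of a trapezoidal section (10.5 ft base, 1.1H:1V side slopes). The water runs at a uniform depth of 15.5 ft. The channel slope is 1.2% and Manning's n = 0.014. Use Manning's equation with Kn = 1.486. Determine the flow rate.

Q = 19100 ft³/s

With bottom width b = 10.5 ft and side slope z = 1.1: A = (b + zy)y = (10.5 + 1.1×15.5)×15.5 = 427 ft²; P = b + 2y√(1+z²) = 10.5 + 2×15.5×1.487 = 56.58 ft.
Hydraulic radius R = A/P = 427/56.58 = 7.547 ft.
Manning's equation: Q = (1.486/n) A R^(2/3) S^(1/2) = (1.486/0.014) × 427 × 7.547^(2/3) × 0.012^(1/2) = 19100 ft³/s.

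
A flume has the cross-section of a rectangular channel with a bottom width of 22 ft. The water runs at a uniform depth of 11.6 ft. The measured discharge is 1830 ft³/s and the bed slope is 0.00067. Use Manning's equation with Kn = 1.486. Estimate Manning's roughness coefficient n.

n = 0.017

Flow area A = b·y = 22 × 11.6 = 255.2 ft². Wetted perimeter P = b + 2y = 22 + 2×11.6 = 45.2 ft.
Hydraulic radius R = A/P = 255.2/45.2 = 5.646 ft.
Rearranging Manning's equation: n = (1.486/Q) A R^(2/3) S^(1/2) = (1.486/1830) × 255.2 × 5.646^(2/3) × √0.00067 = 0.017.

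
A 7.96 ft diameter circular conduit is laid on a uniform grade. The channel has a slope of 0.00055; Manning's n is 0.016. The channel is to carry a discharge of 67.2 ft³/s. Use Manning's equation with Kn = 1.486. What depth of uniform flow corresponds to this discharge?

Manning's equation rearranged: A R^(2/3) = nQ / (1.486·√S) = 0.016 × 67.2 / (1.486 × √0.00055) = 30.85.
Trying y = 4.01 ft: A R^(2/3) = 39.87 — over.
Trying y = 3.46 ft: A R^(2/3) = 30.84 — close enough.

y_n = 3.46 ft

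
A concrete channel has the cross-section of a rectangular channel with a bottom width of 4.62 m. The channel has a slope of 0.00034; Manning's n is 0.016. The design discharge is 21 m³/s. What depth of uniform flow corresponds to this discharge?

y_n = 3.23 m

Manning's equation rearranged: A R^(2/3) = nQ / (1·√S) = 0.016 × 21 / (√0.00034) = 18.22.
Try y = 3.84 m: A R^(2/3) = 22.65 — high.
Try y = 3.23 m: A R^(2/3) = 18.2 — close enough.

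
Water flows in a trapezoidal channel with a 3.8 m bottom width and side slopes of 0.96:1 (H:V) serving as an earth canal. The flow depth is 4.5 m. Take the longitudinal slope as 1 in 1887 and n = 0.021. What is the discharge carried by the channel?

Q = 68.7 m³/s

With bottom width b = 3.8 m and side slope z = 0.96: A = (b + zy)y = (3.8 + 0.96×4.5)×4.5 = 36.54 m²; P = b + 2y√(1+z²) = 3.8 + 2×4.5×1.386 = 16.28 m.
Hydraulic radius R = A/P = 36.54/16.28 = 2.245 m.
Manning's equation: Q = (1/n) A R^(2/3) S^(1/2) = (1/0.021) × 36.54 × 2.245^(2/3) × 0.0005299^(1/2) = 68.7 m³/s.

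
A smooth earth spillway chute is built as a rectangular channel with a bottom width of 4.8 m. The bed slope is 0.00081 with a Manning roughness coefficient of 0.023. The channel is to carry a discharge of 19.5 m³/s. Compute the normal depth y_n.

y_n = 2.77 m

Manning's equation rearranged: A R^(2/3) = nQ / (1·√S) = 0.023 × 19.5 / (√0.00081) = 15.76.
At y = 3.13 m: A R^(2/3) = 18.43 — over.
At y = 2.1 m: A R^(2/3) = 10.87 — short.
At y = 2.77 m: A R^(2/3) = 15.72 — close enough.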